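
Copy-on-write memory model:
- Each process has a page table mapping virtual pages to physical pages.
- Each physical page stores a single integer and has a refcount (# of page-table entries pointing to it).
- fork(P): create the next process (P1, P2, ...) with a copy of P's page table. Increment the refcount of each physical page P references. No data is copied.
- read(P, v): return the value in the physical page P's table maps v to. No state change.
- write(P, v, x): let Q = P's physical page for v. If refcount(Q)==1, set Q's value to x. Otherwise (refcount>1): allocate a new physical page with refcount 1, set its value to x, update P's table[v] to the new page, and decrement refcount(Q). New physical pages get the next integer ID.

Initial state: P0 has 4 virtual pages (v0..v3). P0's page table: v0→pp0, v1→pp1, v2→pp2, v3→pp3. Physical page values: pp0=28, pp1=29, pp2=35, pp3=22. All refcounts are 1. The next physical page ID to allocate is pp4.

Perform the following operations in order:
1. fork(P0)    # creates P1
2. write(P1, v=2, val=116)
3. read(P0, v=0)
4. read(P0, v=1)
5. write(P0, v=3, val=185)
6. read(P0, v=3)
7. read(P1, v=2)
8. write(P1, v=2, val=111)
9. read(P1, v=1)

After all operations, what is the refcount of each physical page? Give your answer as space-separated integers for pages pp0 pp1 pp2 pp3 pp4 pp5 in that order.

Answer: 2 2 1 1 1 1

Derivation:
Op 1: fork(P0) -> P1. 4 ppages; refcounts: pp0:2 pp1:2 pp2:2 pp3:2
Op 2: write(P1, v2, 116). refcount(pp2)=2>1 -> COPY to pp4. 5 ppages; refcounts: pp0:2 pp1:2 pp2:1 pp3:2 pp4:1
Op 3: read(P0, v0) -> 28. No state change.
Op 4: read(P0, v1) -> 29. No state change.
Op 5: write(P0, v3, 185). refcount(pp3)=2>1 -> COPY to pp5. 6 ppages; refcounts: pp0:2 pp1:2 pp2:1 pp3:1 pp4:1 pp5:1
Op 6: read(P0, v3) -> 185. No state change.
Op 7: read(P1, v2) -> 116. No state change.
Op 8: write(P1, v2, 111). refcount(pp4)=1 -> write in place. 6 ppages; refcounts: pp0:2 pp1:2 pp2:1 pp3:1 pp4:1 pp5:1
Op 9: read(P1, v1) -> 29. No state change.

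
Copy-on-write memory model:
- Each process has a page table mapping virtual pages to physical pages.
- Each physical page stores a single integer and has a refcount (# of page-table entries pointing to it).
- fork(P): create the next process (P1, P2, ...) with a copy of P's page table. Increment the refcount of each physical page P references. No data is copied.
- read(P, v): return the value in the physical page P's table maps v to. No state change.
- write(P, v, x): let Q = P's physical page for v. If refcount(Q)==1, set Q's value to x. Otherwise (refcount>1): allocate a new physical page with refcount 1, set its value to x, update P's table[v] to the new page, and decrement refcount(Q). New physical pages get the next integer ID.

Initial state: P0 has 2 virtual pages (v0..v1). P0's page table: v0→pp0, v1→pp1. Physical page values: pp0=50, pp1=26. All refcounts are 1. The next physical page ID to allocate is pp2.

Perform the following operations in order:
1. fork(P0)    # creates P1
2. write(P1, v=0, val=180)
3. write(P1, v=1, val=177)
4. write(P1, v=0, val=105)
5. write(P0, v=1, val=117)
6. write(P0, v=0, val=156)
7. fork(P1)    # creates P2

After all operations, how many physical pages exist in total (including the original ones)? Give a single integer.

Answer: 4

Derivation:
Op 1: fork(P0) -> P1. 2 ppages; refcounts: pp0:2 pp1:2
Op 2: write(P1, v0, 180). refcount(pp0)=2>1 -> COPY to pp2. 3 ppages; refcounts: pp0:1 pp1:2 pp2:1
Op 3: write(P1, v1, 177). refcount(pp1)=2>1 -> COPY to pp3. 4 ppages; refcounts: pp0:1 pp1:1 pp2:1 pp3:1
Op 4: write(P1, v0, 105). refcount(pp2)=1 -> write in place. 4 ppages; refcounts: pp0:1 pp1:1 pp2:1 pp3:1
Op 5: write(P0, v1, 117). refcount(pp1)=1 -> write in place. 4 ppages; refcounts: pp0:1 pp1:1 pp2:1 pp3:1
Op 6: write(P0, v0, 156). refcount(pp0)=1 -> write in place. 4 ppages; refcounts: pp0:1 pp1:1 pp2:1 pp3:1
Op 7: fork(P1) -> P2. 4 ppages; refcounts: pp0:1 pp1:1 pp2:2 pp3:2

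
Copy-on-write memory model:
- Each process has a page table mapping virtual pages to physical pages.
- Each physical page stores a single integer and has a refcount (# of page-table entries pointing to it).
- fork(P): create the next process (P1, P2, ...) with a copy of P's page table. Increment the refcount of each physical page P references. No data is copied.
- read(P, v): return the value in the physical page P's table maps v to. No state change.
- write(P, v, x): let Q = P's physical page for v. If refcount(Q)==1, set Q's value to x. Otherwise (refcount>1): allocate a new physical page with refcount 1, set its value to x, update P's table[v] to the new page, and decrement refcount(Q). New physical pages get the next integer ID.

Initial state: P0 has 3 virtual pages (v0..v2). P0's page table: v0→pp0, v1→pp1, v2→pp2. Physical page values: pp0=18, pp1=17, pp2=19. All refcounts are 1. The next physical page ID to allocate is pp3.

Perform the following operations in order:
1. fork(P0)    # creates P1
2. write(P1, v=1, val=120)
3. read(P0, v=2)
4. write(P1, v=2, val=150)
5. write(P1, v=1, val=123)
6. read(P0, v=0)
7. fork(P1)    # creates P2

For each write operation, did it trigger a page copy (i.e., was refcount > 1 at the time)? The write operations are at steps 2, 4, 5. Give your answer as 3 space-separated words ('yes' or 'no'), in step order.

Op 1: fork(P0) -> P1. 3 ppages; refcounts: pp0:2 pp1:2 pp2:2
Op 2: write(P1, v1, 120). refcount(pp1)=2>1 -> COPY to pp3. 4 ppages; refcounts: pp0:2 pp1:1 pp2:2 pp3:1
Op 3: read(P0, v2) -> 19. No state change.
Op 4: write(P1, v2, 150). refcount(pp2)=2>1 -> COPY to pp4. 5 ppages; refcounts: pp0:2 pp1:1 pp2:1 pp3:1 pp4:1
Op 5: write(P1, v1, 123). refcount(pp3)=1 -> write in place. 5 ppages; refcounts: pp0:2 pp1:1 pp2:1 pp3:1 pp4:1
Op 6: read(P0, v0) -> 18. No state change.
Op 7: fork(P1) -> P2. 5 ppages; refcounts: pp0:3 pp1:1 pp2:1 pp3:2 pp4:2

yes yes no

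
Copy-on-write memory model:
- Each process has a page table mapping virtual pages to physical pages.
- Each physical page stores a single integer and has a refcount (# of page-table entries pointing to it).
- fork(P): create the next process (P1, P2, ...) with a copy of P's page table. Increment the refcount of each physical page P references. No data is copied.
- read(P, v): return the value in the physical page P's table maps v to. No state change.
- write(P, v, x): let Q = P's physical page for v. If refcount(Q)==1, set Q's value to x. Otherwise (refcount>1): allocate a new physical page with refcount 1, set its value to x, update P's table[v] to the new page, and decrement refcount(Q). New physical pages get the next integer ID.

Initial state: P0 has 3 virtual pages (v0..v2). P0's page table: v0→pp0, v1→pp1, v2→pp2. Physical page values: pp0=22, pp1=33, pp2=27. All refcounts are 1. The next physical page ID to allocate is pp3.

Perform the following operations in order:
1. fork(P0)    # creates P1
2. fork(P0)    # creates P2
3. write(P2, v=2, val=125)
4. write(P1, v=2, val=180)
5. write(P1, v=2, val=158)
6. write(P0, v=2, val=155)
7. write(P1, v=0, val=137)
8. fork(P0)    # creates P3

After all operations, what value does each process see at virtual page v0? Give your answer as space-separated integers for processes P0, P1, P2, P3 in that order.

Op 1: fork(P0) -> P1. 3 ppages; refcounts: pp0:2 pp1:2 pp2:2
Op 2: fork(P0) -> P2. 3 ppages; refcounts: pp0:3 pp1:3 pp2:3
Op 3: write(P2, v2, 125). refcount(pp2)=3>1 -> COPY to pp3. 4 ppages; refcounts: pp0:3 pp1:3 pp2:2 pp3:1
Op 4: write(P1, v2, 180). refcount(pp2)=2>1 -> COPY to pp4. 5 ppages; refcounts: pp0:3 pp1:3 pp2:1 pp3:1 pp4:1
Op 5: write(P1, v2, 158). refcount(pp4)=1 -> write in place. 5 ppages; refcounts: pp0:3 pp1:3 pp2:1 pp3:1 pp4:1
Op 6: write(P0, v2, 155). refcount(pp2)=1 -> write in place. 5 ppages; refcounts: pp0:3 pp1:3 pp2:1 pp3:1 pp4:1
Op 7: write(P1, v0, 137). refcount(pp0)=3>1 -> COPY to pp5. 6 ppages; refcounts: pp0:2 pp1:3 pp2:1 pp3:1 pp4:1 pp5:1
Op 8: fork(P0) -> P3. 6 ppages; refcounts: pp0:3 pp1:4 pp2:2 pp3:1 pp4:1 pp5:1
P0: v0 -> pp0 = 22
P1: v0 -> pp5 = 137
P2: v0 -> pp0 = 22
P3: v0 -> pp0 = 22

Answer: 22 137 22 22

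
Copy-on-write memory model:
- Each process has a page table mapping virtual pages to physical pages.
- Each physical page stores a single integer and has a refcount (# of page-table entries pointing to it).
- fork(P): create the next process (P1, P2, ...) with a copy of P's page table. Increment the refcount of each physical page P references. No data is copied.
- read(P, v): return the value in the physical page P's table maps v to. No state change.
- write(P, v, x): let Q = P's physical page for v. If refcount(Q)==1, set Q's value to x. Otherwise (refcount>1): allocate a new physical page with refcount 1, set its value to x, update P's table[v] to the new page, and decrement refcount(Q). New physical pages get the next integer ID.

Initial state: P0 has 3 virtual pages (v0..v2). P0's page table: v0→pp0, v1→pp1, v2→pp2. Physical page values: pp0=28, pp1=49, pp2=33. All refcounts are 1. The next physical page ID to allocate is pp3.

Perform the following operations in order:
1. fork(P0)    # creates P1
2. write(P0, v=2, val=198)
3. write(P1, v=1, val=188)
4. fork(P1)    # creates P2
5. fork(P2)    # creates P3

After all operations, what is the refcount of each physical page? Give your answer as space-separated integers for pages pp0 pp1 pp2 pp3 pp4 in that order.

Answer: 4 1 3 1 3

Derivation:
Op 1: fork(P0) -> P1. 3 ppages; refcounts: pp0:2 pp1:2 pp2:2
Op 2: write(P0, v2, 198). refcount(pp2)=2>1 -> COPY to pp3. 4 ppages; refcounts: pp0:2 pp1:2 pp2:1 pp3:1
Op 3: write(P1, v1, 188). refcount(pp1)=2>1 -> COPY to pp4. 5 ppages; refcounts: pp0:2 pp1:1 pp2:1 pp3:1 pp4:1
Op 4: fork(P1) -> P2. 5 ppages; refcounts: pp0:3 pp1:1 pp2:2 pp3:1 pp4:2
Op 5: fork(P2) -> P3. 5 ppages; refcounts: pp0:4 pp1:1 pp2:3 pp3:1 pp4:3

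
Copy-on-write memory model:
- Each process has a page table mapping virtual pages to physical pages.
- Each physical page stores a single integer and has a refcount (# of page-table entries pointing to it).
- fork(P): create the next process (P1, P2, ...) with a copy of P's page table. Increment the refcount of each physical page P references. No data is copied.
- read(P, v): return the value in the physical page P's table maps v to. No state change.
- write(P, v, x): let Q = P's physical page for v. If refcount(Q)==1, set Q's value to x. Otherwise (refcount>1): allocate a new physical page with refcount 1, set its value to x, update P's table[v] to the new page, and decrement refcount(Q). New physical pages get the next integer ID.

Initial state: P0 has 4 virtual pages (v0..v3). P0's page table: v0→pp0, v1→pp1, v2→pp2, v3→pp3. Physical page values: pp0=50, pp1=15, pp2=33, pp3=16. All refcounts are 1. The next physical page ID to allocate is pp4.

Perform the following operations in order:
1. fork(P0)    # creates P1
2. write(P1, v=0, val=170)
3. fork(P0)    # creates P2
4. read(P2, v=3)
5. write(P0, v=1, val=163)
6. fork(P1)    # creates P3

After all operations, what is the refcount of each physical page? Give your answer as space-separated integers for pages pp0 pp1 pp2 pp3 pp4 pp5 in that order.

Answer: 2 3 4 4 2 1

Derivation:
Op 1: fork(P0) -> P1. 4 ppages; refcounts: pp0:2 pp1:2 pp2:2 pp3:2
Op 2: write(P1, v0, 170). refcount(pp0)=2>1 -> COPY to pp4. 5 ppages; refcounts: pp0:1 pp1:2 pp2:2 pp3:2 pp4:1
Op 3: fork(P0) -> P2. 5 ppages; refcounts: pp0:2 pp1:3 pp2:3 pp3:3 pp4:1
Op 4: read(P2, v3) -> 16. No state change.
Op 5: write(P0, v1, 163). refcount(pp1)=3>1 -> COPY to pp5. 6 ppages; refcounts: pp0:2 pp1:2 pp2:3 pp3:3 pp4:1 pp5:1
Op 6: fork(P1) -> P3. 6 ppages; refcounts: pp0:2 pp1:3 pp2:4 pp3:4 pp4:2 pp5:1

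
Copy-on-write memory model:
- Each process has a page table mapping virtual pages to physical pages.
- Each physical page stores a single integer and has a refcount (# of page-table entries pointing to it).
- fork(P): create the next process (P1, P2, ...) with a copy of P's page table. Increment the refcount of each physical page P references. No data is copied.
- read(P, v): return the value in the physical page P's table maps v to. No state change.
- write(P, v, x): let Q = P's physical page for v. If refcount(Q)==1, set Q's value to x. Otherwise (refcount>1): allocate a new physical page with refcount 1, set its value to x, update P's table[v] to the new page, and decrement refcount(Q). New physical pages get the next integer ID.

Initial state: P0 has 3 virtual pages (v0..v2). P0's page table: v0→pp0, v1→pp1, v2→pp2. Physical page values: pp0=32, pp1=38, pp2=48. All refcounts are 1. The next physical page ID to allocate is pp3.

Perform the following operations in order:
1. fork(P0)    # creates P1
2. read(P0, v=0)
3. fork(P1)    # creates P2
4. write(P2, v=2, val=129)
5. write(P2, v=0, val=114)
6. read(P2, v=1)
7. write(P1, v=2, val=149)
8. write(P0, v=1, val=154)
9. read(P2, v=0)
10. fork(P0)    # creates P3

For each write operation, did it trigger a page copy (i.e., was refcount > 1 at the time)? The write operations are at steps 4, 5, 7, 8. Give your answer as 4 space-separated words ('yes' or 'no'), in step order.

Op 1: fork(P0) -> P1. 3 ppages; refcounts: pp0:2 pp1:2 pp2:2
Op 2: read(P0, v0) -> 32. No state change.
Op 3: fork(P1) -> P2. 3 ppages; refcounts: pp0:3 pp1:3 pp2:3
Op 4: write(P2, v2, 129). refcount(pp2)=3>1 -> COPY to pp3. 4 ppages; refcounts: pp0:3 pp1:3 pp2:2 pp3:1
Op 5: write(P2, v0, 114). refcount(pp0)=3>1 -> COPY to pp4. 5 ppages; refcounts: pp0:2 pp1:3 pp2:2 pp3:1 pp4:1
Op 6: read(P2, v1) -> 38. No state change.
Op 7: write(P1, v2, 149). refcount(pp2)=2>1 -> COPY to pp5. 6 ppages; refcounts: pp0:2 pp1:3 pp2:1 pp3:1 pp4:1 pp5:1
Op 8: write(P0, v1, 154). refcount(pp1)=3>1 -> COPY to pp6. 7 ppages; refcounts: pp0:2 pp1:2 pp2:1 pp3:1 pp4:1 pp5:1 pp6:1
Op 9: read(P2, v0) -> 114. No state change.
Op 10: fork(P0) -> P3. 7 ppages; refcounts: pp0:3 pp1:2 pp2:2 pp3:1 pp4:1 pp5:1 pp6:2

yes yes yes yes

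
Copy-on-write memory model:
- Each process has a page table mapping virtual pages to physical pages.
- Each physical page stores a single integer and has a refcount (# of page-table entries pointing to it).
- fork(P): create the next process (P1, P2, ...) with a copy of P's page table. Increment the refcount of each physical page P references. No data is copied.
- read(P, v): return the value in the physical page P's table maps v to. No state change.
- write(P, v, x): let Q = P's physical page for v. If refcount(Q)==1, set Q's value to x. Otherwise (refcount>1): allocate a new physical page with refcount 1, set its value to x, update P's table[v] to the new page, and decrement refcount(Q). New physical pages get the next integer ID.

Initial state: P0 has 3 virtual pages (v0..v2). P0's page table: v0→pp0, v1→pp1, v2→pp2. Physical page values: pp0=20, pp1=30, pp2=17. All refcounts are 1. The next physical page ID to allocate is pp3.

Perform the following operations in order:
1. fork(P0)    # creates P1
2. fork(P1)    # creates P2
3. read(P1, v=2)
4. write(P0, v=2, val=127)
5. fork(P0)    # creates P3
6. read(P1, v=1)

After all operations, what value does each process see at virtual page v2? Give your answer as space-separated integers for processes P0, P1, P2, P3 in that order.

Answer: 127 17 17 127

Derivation:
Op 1: fork(P0) -> P1. 3 ppages; refcounts: pp0:2 pp1:2 pp2:2
Op 2: fork(P1) -> P2. 3 ppages; refcounts: pp0:3 pp1:3 pp2:3
Op 3: read(P1, v2) -> 17. No state change.
Op 4: write(P0, v2, 127). refcount(pp2)=3>1 -> COPY to pp3. 4 ppages; refcounts: pp0:3 pp1:3 pp2:2 pp3:1
Op 5: fork(P0) -> P3. 4 ppages; refcounts: pp0:4 pp1:4 pp2:2 pp3:2
Op 6: read(P1, v1) -> 30. No state change.
P0: v2 -> pp3 = 127
P1: v2 -> pp2 = 17
P2: v2 -> pp2 = 17
P3: v2 -> pp3 = 127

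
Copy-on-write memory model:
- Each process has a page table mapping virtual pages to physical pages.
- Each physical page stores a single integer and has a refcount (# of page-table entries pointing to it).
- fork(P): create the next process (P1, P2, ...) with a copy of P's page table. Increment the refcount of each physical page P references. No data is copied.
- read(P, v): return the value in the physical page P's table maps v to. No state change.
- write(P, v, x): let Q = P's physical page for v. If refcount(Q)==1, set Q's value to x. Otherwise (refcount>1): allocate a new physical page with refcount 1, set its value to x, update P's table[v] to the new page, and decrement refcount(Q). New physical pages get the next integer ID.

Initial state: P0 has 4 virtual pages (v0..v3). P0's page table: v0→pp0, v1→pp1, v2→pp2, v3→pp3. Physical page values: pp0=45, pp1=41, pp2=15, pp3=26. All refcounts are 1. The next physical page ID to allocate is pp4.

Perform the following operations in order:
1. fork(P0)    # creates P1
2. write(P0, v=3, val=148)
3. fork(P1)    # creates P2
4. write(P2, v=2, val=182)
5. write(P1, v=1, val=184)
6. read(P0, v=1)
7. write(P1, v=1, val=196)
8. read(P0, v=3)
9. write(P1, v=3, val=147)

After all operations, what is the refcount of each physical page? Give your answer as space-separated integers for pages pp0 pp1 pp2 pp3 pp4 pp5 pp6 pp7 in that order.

Op 1: fork(P0) -> P1. 4 ppages; refcounts: pp0:2 pp1:2 pp2:2 pp3:2
Op 2: write(P0, v3, 148). refcount(pp3)=2>1 -> COPY to pp4. 5 ppages; refcounts: pp0:2 pp1:2 pp2:2 pp3:1 pp4:1
Op 3: fork(P1) -> P2. 5 ppages; refcounts: pp0:3 pp1:3 pp2:3 pp3:2 pp4:1
Op 4: write(P2, v2, 182). refcount(pp2)=3>1 -> COPY to pp5. 6 ppages; refcounts: pp0:3 pp1:3 pp2:2 pp3:2 pp4:1 pp5:1
Op 5: write(P1, v1, 184). refcount(pp1)=3>1 -> COPY to pp6. 7 ppages; refcounts: pp0:3 pp1:2 pp2:2 pp3:2 pp4:1 pp5:1 pp6:1
Op 6: read(P0, v1) -> 41. No state change.
Op 7: write(P1, v1, 196). refcount(pp6)=1 -> write in place. 7 ppages; refcounts: pp0:3 pp1:2 pp2:2 pp3:2 pp4:1 pp5:1 pp6:1
Op 8: read(P0, v3) -> 148. No state change.
Op 9: write(P1, v3, 147). refcount(pp3)=2>1 -> COPY to pp7. 8 ppages; refcounts: pp0:3 pp1:2 pp2:2 pp3:1 pp4:1 pp5:1 pp6:1 pp7:1

Answer: 3 2 2 1 1 1 1 1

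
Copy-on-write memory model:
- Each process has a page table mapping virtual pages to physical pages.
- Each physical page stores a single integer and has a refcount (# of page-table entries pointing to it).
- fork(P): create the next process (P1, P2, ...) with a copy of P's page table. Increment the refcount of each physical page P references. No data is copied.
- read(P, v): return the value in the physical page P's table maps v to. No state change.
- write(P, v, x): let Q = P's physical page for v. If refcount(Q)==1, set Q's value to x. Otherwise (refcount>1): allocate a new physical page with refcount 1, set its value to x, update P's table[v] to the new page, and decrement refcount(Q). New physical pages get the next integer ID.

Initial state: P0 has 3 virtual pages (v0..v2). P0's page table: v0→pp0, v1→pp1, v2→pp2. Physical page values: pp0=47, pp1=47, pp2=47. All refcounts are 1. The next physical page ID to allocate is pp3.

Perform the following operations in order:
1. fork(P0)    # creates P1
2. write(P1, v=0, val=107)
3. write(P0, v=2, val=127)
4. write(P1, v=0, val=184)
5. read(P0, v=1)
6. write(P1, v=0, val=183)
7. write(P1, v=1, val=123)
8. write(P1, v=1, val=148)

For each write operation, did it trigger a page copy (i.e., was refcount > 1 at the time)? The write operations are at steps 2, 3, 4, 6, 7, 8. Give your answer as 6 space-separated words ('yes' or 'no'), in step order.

Op 1: fork(P0) -> P1. 3 ppages; refcounts: pp0:2 pp1:2 pp2:2
Op 2: write(P1, v0, 107). refcount(pp0)=2>1 -> COPY to pp3. 4 ppages; refcounts: pp0:1 pp1:2 pp2:2 pp3:1
Op 3: write(P0, v2, 127). refcount(pp2)=2>1 -> COPY to pp4. 5 ppages; refcounts: pp0:1 pp1:2 pp2:1 pp3:1 pp4:1
Op 4: write(P1, v0, 184). refcount(pp3)=1 -> write in place. 5 ppages; refcounts: pp0:1 pp1:2 pp2:1 pp3:1 pp4:1
Op 5: read(P0, v1) -> 47. No state change.
Op 6: write(P1, v0, 183). refcount(pp3)=1 -> write in place. 5 ppages; refcounts: pp0:1 pp1:2 pp2:1 pp3:1 pp4:1
Op 7: write(P1, v1, 123). refcount(pp1)=2>1 -> COPY to pp5. 6 ppages; refcounts: pp0:1 pp1:1 pp2:1 pp3:1 pp4:1 pp5:1
Op 8: write(P1, v1, 148). refcount(pp5)=1 -> write in place. 6 ppages; refcounts: pp0:1 pp1:1 pp2:1 pp3:1 pp4:1 pp5:1

yes yes no no yes no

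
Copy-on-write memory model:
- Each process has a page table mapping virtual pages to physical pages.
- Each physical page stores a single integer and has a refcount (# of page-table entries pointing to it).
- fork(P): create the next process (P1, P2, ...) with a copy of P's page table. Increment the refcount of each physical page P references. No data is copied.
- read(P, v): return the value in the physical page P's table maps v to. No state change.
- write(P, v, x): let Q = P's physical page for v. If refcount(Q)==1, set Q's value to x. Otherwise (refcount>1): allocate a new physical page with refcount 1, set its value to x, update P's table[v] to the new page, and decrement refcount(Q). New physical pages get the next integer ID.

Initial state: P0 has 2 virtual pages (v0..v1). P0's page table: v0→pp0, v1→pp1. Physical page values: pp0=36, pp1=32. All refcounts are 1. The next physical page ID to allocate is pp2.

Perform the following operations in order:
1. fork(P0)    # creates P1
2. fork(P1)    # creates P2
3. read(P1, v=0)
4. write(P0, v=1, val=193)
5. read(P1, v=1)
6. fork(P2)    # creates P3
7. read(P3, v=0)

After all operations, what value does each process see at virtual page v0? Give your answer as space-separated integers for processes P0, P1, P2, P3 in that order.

Answer: 36 36 36 36

Derivation:
Op 1: fork(P0) -> P1. 2 ppages; refcounts: pp0:2 pp1:2
Op 2: fork(P1) -> P2. 2 ppages; refcounts: pp0:3 pp1:3
Op 3: read(P1, v0) -> 36. No state change.
Op 4: write(P0, v1, 193). refcount(pp1)=3>1 -> COPY to pp2. 3 ppages; refcounts: pp0:3 pp1:2 pp2:1
Op 5: read(P1, v1) -> 32. No state change.
Op 6: fork(P2) -> P3. 3 ppages; refcounts: pp0:4 pp1:3 pp2:1
Op 7: read(P3, v0) -> 36. No state change.
P0: v0 -> pp0 = 36
P1: v0 -> pp0 = 36
P2: v0 -> pp0 = 36
P3: v0 -> pp0 = 36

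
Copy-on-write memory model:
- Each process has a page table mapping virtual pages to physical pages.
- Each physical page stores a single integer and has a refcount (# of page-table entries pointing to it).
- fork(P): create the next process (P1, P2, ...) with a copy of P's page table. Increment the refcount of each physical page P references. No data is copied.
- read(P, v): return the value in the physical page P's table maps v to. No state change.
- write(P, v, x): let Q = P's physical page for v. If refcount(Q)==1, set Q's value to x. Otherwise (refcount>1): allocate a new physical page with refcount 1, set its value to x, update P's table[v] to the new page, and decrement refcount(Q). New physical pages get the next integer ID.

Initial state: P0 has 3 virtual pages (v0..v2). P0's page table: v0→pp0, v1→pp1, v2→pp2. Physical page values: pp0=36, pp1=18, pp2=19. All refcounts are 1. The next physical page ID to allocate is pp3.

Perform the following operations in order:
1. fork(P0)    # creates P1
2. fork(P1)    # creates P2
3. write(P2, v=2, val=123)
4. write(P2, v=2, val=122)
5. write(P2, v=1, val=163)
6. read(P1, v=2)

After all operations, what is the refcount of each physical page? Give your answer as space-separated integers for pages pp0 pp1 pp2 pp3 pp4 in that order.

Answer: 3 2 2 1 1

Derivation:
Op 1: fork(P0) -> P1. 3 ppages; refcounts: pp0:2 pp1:2 pp2:2
Op 2: fork(P1) -> P2. 3 ppages; refcounts: pp0:3 pp1:3 pp2:3
Op 3: write(P2, v2, 123). refcount(pp2)=3>1 -> COPY to pp3. 4 ppages; refcounts: pp0:3 pp1:3 pp2:2 pp3:1
Op 4: write(P2, v2, 122). refcount(pp3)=1 -> write in place. 4 ppages; refcounts: pp0:3 pp1:3 pp2:2 pp3:1
Op 5: write(P2, v1, 163). refcount(pp1)=3>1 -> COPY to pp4. 5 ppages; refcounts: pp0:3 pp1:2 pp2:2 pp3:1 pp4:1
Op 6: read(P1, v2) -> 19. No state change.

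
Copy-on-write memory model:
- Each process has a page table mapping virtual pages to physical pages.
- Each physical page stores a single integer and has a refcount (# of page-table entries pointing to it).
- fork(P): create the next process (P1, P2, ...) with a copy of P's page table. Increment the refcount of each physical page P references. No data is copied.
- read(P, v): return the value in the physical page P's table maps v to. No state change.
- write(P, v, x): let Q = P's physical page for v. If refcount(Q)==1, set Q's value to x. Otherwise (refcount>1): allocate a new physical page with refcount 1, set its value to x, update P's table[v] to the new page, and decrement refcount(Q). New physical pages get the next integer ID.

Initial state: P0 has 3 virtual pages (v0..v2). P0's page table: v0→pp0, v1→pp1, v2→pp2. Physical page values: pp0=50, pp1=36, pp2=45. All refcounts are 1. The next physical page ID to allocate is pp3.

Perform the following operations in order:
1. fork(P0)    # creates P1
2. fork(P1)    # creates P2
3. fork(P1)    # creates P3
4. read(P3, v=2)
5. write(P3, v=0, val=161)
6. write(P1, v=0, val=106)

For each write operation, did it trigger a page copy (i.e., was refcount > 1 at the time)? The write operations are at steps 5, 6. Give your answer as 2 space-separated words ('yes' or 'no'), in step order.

Op 1: fork(P0) -> P1. 3 ppages; refcounts: pp0:2 pp1:2 pp2:2
Op 2: fork(P1) -> P2. 3 ppages; refcounts: pp0:3 pp1:3 pp2:3
Op 3: fork(P1) -> P3. 3 ppages; refcounts: pp0:4 pp1:4 pp2:4
Op 4: read(P3, v2) -> 45. No state change.
Op 5: write(P3, v0, 161). refcount(pp0)=4>1 -> COPY to pp3. 4 ppages; refcounts: pp0:3 pp1:4 pp2:4 pp3:1
Op 6: write(P1, v0, 106). refcount(pp0)=3>1 -> COPY to pp4. 5 ppages; refcounts: pp0:2 pp1:4 pp2:4 pp3:1 pp4:1

yes yes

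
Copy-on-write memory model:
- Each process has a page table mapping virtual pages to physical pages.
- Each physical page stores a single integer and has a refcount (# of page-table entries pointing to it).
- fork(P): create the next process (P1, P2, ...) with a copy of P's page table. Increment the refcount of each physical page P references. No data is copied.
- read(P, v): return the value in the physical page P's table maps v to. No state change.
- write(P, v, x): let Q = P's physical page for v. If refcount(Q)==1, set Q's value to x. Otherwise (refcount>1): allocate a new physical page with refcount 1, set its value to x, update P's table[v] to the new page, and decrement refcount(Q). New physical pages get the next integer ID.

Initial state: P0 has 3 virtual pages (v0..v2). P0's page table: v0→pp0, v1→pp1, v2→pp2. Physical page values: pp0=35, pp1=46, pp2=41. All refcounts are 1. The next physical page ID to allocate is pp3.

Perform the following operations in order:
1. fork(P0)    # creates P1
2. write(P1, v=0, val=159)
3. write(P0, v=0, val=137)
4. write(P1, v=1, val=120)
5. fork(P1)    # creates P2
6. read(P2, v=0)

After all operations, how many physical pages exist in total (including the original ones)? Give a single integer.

Op 1: fork(P0) -> P1. 3 ppages; refcounts: pp0:2 pp1:2 pp2:2
Op 2: write(P1, v0, 159). refcount(pp0)=2>1 -> COPY to pp3. 4 ppages; refcounts: pp0:1 pp1:2 pp2:2 pp3:1
Op 3: write(P0, v0, 137). refcount(pp0)=1 -> write in place. 4 ppages; refcounts: pp0:1 pp1:2 pp2:2 pp3:1
Op 4: write(P1, v1, 120). refcount(pp1)=2>1 -> COPY to pp4. 5 ppages; refcounts: pp0:1 pp1:1 pp2:2 pp3:1 pp4:1
Op 5: fork(P1) -> P2. 5 ppages; refcounts: pp0:1 pp1:1 pp2:3 pp3:2 pp4:2
Op 6: read(P2, v0) -> 159. No state change.

Answer: 5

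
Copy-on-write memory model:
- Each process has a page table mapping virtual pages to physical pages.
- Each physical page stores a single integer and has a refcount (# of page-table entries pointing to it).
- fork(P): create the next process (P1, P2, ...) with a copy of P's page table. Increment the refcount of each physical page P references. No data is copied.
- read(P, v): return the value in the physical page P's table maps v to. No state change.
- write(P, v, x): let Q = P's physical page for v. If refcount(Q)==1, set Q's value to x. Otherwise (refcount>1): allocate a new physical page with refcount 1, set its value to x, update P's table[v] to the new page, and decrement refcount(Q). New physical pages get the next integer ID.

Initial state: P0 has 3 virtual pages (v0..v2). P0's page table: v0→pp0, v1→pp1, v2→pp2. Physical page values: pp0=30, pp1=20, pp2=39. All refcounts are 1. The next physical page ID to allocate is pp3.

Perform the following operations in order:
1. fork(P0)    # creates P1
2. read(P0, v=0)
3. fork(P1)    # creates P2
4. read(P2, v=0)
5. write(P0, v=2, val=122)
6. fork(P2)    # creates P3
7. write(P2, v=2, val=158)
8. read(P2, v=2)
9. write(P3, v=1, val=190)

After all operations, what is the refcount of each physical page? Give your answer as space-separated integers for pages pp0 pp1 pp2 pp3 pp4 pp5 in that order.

Op 1: fork(P0) -> P1. 3 ppages; refcounts: pp0:2 pp1:2 pp2:2
Op 2: read(P0, v0) -> 30. No state change.
Op 3: fork(P1) -> P2. 3 ppages; refcounts: pp0:3 pp1:3 pp2:3
Op 4: read(P2, v0) -> 30. No state change.
Op 5: write(P0, v2, 122). refcount(pp2)=3>1 -> COPY to pp3. 4 ppages; refcounts: pp0:3 pp1:3 pp2:2 pp3:1
Op 6: fork(P2) -> P3. 4 ppages; refcounts: pp0:4 pp1:4 pp2:3 pp3:1
Op 7: write(P2, v2, 158). refcount(pp2)=3>1 -> COPY to pp4. 5 ppages; refcounts: pp0:4 pp1:4 pp2:2 pp3:1 pp4:1
Op 8: read(P2, v2) -> 158. No state change.
Op 9: write(P3, v1, 190). refcount(pp1)=4>1 -> COPY to pp5. 6 ppages; refcounts: pp0:4 pp1:3 pp2:2 pp3:1 pp4:1 pp5:1

Answer: 4 3 2 1 1 1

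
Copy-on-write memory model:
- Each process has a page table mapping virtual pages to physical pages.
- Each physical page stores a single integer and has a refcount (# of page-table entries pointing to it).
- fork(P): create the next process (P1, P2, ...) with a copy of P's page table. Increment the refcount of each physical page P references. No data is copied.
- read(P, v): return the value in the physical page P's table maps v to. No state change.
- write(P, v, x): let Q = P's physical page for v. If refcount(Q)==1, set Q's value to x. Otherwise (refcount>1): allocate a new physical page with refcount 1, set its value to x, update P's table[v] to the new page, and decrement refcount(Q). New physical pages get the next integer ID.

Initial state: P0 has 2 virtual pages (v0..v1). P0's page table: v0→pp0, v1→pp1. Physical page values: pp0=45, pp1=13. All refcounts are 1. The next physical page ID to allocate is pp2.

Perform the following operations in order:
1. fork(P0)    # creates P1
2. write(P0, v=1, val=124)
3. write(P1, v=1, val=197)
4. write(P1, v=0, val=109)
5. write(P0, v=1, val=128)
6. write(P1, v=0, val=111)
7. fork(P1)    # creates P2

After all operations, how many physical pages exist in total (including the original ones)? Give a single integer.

Op 1: fork(P0) -> P1. 2 ppages; refcounts: pp0:2 pp1:2
Op 2: write(P0, v1, 124). refcount(pp1)=2>1 -> COPY to pp2. 3 ppages; refcounts: pp0:2 pp1:1 pp2:1
Op 3: write(P1, v1, 197). refcount(pp1)=1 -> write in place. 3 ppages; refcounts: pp0:2 pp1:1 pp2:1
Op 4: write(P1, v0, 109). refcount(pp0)=2>1 -> COPY to pp3. 4 ppages; refcounts: pp0:1 pp1:1 pp2:1 pp3:1
Op 5: write(P0, v1, 128). refcount(pp2)=1 -> write in place. 4 ppages; refcounts: pp0:1 pp1:1 pp2:1 pp3:1
Op 6: write(P1, v0, 111). refcount(pp3)=1 -> write in place. 4 ppages; refcounts: pp0:1 pp1:1 pp2:1 pp3:1
Op 7: fork(P1) -> P2. 4 ppages; refcounts: pp0:1 pp1:2 pp2:1 pp3:2

Answer: 4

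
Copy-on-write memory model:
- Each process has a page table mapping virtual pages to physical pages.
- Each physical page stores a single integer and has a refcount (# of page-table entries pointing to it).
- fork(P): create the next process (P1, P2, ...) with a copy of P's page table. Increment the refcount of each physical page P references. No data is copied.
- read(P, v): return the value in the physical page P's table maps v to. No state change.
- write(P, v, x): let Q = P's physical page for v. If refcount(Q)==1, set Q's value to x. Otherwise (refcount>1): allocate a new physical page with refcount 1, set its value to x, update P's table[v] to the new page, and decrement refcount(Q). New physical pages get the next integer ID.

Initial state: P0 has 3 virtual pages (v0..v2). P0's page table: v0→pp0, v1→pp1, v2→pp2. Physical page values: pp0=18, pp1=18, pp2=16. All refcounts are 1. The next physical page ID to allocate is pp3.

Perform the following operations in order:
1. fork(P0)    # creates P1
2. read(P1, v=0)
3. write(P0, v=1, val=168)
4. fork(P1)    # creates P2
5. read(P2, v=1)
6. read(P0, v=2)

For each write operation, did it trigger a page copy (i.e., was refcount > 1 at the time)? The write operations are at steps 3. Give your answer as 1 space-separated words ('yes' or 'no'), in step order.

Op 1: fork(P0) -> P1. 3 ppages; refcounts: pp0:2 pp1:2 pp2:2
Op 2: read(P1, v0) -> 18. No state change.
Op 3: write(P0, v1, 168). refcount(pp1)=2>1 -> COPY to pp3. 4 ppages; refcounts: pp0:2 pp1:1 pp2:2 pp3:1
Op 4: fork(P1) -> P2. 4 ppages; refcounts: pp0:3 pp1:2 pp2:3 pp3:1
Op 5: read(P2, v1) -> 18. No state change.
Op 6: read(P0, v2) -> 16. No state change.

yes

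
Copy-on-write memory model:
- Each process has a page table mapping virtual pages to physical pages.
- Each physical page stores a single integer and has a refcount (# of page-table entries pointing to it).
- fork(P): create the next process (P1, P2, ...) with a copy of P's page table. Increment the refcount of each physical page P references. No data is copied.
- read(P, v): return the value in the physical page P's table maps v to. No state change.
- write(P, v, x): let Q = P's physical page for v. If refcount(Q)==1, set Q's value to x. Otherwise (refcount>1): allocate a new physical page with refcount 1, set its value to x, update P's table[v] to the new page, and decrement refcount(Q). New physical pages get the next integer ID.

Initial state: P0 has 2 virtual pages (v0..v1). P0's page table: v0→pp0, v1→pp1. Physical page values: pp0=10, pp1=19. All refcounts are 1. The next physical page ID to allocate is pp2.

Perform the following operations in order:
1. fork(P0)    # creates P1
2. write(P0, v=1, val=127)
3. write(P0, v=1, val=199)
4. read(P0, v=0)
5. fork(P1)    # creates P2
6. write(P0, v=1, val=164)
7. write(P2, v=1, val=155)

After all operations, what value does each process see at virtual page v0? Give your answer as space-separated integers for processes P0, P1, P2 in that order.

Op 1: fork(P0) -> P1. 2 ppages; refcounts: pp0:2 pp1:2
Op 2: write(P0, v1, 127). refcount(pp1)=2>1 -> COPY to pp2. 3 ppages; refcounts: pp0:2 pp1:1 pp2:1
Op 3: write(P0, v1, 199). refcount(pp2)=1 -> write in place. 3 ppages; refcounts: pp0:2 pp1:1 pp2:1
Op 4: read(P0, v0) -> 10. No state change.
Op 5: fork(P1) -> P2. 3 ppages; refcounts: pp0:3 pp1:2 pp2:1
Op 6: write(P0, v1, 164). refcount(pp2)=1 -> write in place. 3 ppages; refcounts: pp0:3 pp1:2 pp2:1
Op 7: write(P2, v1, 155). refcount(pp1)=2>1 -> COPY to pp3. 4 ppages; refcounts: pp0:3 pp1:1 pp2:1 pp3:1
P0: v0 -> pp0 = 10
P1: v0 -> pp0 = 10
P2: v0 -> pp0 = 10

Answer: 10 10 10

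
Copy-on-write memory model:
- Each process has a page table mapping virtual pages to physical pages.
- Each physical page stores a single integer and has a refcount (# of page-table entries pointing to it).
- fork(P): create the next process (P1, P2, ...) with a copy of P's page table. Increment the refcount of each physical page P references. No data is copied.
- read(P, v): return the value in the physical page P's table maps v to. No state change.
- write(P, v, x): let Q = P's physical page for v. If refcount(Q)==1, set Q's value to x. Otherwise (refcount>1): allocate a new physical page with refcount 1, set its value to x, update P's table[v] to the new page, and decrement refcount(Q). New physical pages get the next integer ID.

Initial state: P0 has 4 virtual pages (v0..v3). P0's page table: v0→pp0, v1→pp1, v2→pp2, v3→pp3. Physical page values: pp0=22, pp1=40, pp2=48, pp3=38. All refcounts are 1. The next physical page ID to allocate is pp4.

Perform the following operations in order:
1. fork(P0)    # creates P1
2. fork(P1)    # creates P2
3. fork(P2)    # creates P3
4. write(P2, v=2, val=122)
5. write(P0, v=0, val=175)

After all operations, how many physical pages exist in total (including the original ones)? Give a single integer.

Op 1: fork(P0) -> P1. 4 ppages; refcounts: pp0:2 pp1:2 pp2:2 pp3:2
Op 2: fork(P1) -> P2. 4 ppages; refcounts: pp0:3 pp1:3 pp2:3 pp3:3
Op 3: fork(P2) -> P3. 4 ppages; refcounts: pp0:4 pp1:4 pp2:4 pp3:4
Op 4: write(P2, v2, 122). refcount(pp2)=4>1 -> COPY to pp4. 5 ppages; refcounts: pp0:4 pp1:4 pp2:3 pp3:4 pp4:1
Op 5: write(P0, v0, 175). refcount(pp0)=4>1 -> COPY to pp5. 6 ppages; refcounts: pp0:3 pp1:4 pp2:3 pp3:4 pp4:1 pp5:1

Answer: 6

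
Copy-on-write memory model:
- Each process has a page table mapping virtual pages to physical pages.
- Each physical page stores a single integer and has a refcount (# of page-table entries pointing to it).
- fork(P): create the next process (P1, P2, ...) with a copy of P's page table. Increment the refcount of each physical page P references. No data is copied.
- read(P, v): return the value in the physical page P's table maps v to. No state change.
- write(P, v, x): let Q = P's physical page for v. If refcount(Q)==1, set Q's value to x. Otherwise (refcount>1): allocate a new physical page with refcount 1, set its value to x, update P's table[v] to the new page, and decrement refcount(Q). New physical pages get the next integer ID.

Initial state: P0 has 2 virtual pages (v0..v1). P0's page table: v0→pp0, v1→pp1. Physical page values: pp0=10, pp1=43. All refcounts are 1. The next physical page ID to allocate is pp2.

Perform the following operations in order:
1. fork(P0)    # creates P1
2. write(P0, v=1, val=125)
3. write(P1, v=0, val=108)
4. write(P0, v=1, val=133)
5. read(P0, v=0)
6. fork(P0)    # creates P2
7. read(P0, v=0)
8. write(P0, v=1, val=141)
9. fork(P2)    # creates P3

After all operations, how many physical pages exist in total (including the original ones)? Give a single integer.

Answer: 5

Derivation:
Op 1: fork(P0) -> P1. 2 ppages; refcounts: pp0:2 pp1:2
Op 2: write(P0, v1, 125). refcount(pp1)=2>1 -> COPY to pp2. 3 ppages; refcounts: pp0:2 pp1:1 pp2:1
Op 3: write(P1, v0, 108). refcount(pp0)=2>1 -> COPY to pp3. 4 ppages; refcounts: pp0:1 pp1:1 pp2:1 pp3:1
Op 4: write(P0, v1, 133). refcount(pp2)=1 -> write in place. 4 ppages; refcounts: pp0:1 pp1:1 pp2:1 pp3:1
Op 5: read(P0, v0) -> 10. No state change.
Op 6: fork(P0) -> P2. 4 ppages; refcounts: pp0:2 pp1:1 pp2:2 pp3:1
Op 7: read(P0, v0) -> 10. No state change.
Op 8: write(P0, v1, 141). refcount(pp2)=2>1 -> COPY to pp4. 5 ppages; refcounts: pp0:2 pp1:1 pp2:1 pp3:1 pp4:1
Op 9: fork(P2) -> P3. 5 ppages; refcounts: pp0:3 pp1:1 pp2:2 pp3:1 pp4:1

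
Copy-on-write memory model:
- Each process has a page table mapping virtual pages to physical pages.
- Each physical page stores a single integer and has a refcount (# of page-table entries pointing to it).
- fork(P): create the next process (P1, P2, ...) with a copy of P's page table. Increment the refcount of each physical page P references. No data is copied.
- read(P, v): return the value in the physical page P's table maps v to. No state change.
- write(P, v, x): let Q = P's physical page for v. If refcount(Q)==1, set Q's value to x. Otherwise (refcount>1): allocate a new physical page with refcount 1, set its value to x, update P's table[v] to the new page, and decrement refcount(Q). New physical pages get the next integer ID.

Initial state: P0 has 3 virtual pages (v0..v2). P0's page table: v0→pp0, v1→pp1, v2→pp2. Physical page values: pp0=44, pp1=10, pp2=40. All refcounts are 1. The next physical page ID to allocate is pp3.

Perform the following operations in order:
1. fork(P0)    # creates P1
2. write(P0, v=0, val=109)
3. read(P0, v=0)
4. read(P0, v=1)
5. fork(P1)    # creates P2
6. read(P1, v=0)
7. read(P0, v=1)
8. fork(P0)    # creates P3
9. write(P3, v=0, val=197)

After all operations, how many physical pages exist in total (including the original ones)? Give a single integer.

Op 1: fork(P0) -> P1. 3 ppages; refcounts: pp0:2 pp1:2 pp2:2
Op 2: write(P0, v0, 109). refcount(pp0)=2>1 -> COPY to pp3. 4 ppages; refcounts: pp0:1 pp1:2 pp2:2 pp3:1
Op 3: read(P0, v0) -> 109. No state change.
Op 4: read(P0, v1) -> 10. No state change.
Op 5: fork(P1) -> P2. 4 ppages; refcounts: pp0:2 pp1:3 pp2:3 pp3:1
Op 6: read(P1, v0) -> 44. No state change.
Op 7: read(P0, v1) -> 10. No state change.
Op 8: fork(P0) -> P3. 4 ppages; refcounts: pp0:2 pp1:4 pp2:4 pp3:2
Op 9: write(P3, v0, 197). refcount(pp3)=2>1 -> COPY to pp4. 5 ppages; refcounts: pp0:2 pp1:4 pp2:4 pp3:1 pp4:1

Answer: 5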